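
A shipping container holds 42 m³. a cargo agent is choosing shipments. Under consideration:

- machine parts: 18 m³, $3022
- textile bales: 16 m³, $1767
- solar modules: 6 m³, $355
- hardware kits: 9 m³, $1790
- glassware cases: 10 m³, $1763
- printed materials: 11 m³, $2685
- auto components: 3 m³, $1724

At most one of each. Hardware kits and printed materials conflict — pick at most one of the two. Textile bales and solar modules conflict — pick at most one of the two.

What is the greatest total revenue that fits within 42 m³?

9194

Machine parts + glassware cases + printed materials + auto components uses 42 of the 42 m³ and totals 9194.
The closest alternative, machine parts + hardware kits + glassware cases + auto components, reaches only 8299.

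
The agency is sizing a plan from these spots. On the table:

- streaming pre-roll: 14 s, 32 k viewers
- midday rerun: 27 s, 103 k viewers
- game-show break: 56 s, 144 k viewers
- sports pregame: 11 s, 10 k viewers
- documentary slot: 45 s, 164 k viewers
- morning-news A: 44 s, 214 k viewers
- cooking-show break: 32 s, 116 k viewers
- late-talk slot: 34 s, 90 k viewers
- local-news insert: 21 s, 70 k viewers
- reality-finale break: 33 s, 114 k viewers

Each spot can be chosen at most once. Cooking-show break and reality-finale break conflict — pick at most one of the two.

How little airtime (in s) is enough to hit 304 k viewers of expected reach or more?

71

Minimise s subject to total expected reach ≥ 304.
midday rerun + morning-news A: 317 expected reach at 71 s.
Any bundle with less than 71 s falls short of 304.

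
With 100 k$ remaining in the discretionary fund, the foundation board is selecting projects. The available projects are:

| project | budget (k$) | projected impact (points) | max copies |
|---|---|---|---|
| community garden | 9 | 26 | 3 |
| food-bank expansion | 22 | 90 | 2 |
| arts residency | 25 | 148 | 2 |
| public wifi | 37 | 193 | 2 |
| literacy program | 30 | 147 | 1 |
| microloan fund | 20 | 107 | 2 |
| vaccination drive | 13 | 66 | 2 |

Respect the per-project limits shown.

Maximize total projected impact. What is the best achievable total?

Filling by ratio: community garden + 2×arts residency + 2×microloan fund for 536, with 1 k$ left unused.
Replace community garden and 2×microloan fund with public wifi + vaccination drive: the trade gains 19 net, giving 555 at 100 k$.
That's the maximum — no swap from here does better than 555.

555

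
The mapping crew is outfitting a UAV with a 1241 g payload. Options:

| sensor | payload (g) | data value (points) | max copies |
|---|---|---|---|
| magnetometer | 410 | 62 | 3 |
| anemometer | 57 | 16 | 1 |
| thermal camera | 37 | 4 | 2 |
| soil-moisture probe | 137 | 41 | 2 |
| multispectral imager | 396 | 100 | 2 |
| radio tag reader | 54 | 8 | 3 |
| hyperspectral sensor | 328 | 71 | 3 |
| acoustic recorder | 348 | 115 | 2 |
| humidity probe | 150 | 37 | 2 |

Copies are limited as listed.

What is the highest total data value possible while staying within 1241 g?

373

Best packing: anemometer + 2×soil-moisture probe + radio tag reader + 2×acoustic recorder + humidity probe — 1231 g, 373 total.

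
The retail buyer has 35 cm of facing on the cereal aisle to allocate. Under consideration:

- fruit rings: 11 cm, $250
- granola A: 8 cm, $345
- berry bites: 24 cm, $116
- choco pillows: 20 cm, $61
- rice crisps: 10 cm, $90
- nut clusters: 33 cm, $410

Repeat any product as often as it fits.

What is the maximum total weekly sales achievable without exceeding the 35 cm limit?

1380

Best packing: 4×granola A — 32 cm, 1380 total.
The spare 3 cm is too small for any remaining product, and no exchange beats 1380.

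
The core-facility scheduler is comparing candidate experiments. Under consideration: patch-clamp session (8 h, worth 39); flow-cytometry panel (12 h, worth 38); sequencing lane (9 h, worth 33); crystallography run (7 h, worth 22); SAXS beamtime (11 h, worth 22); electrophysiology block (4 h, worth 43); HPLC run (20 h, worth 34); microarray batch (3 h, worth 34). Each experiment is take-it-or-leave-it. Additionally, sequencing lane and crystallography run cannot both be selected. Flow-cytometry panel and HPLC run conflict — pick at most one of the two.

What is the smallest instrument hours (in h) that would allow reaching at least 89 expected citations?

14

Need the lightest bundle worth ≥ 89.
crystallography run + electrophysiology block + microarray batch: 99 expected citations at 14 h.
Below 14 h the best achievable stays under 89.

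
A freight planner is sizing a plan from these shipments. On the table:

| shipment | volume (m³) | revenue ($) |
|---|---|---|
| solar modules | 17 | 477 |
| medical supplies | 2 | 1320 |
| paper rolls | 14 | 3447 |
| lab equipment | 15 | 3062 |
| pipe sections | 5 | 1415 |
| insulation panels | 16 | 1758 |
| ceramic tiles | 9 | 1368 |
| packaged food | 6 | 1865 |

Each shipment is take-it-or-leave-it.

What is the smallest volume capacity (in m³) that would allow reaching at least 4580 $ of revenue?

13

Minimise m³ subject to total revenue ≥ 4580.
Taking medical supplies + pipe sections + packaged food gives 4600 (≥ 4580) for 13 m³.
Below 13 m³ the best achievable stays under 4580.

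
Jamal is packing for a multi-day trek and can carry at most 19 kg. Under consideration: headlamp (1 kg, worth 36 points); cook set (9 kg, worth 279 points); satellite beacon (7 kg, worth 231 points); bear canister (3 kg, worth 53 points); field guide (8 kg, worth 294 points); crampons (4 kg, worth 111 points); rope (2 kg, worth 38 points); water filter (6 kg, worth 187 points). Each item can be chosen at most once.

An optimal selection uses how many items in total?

The maximum utility within 19 kg is 636.
For example satellite beacon + field guide + crampons achieves it, using 19 kg.
All optima have 3 items.

3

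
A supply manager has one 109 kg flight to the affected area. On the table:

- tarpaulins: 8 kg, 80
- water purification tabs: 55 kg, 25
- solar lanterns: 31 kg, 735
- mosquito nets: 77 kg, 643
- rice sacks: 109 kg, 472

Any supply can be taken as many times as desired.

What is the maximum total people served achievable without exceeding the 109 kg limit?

2365

Taking 2×tarpaulins + 3×solar lanterns: 109 kg used, 2365 in people served.
That's the maximum — no swap from here does better than 2365.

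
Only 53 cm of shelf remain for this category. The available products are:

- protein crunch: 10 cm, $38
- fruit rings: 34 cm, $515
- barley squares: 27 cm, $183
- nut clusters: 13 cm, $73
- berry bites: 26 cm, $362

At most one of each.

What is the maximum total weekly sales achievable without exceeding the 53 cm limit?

588

Ranking by ratio (weekly sales/cm): fruit rings 15.15, berry bites 13.92, barley squares 6.78, nut clusters 5.62.
The ratio ordering already packs tightly: fruit rings + nut clusters, 47 cm, 588.
The spare 6 cm is too small for any remaining product, and no exchange beats 588.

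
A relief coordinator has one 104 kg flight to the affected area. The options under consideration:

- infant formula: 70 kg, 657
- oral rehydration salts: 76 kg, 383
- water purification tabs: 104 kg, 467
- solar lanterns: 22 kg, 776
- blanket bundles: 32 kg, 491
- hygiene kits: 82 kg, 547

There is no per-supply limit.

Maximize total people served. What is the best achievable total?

3104

Best packing: 4×solar lanterns — 88 kg, 3104 total.
No other feasible combination exceeds 3104.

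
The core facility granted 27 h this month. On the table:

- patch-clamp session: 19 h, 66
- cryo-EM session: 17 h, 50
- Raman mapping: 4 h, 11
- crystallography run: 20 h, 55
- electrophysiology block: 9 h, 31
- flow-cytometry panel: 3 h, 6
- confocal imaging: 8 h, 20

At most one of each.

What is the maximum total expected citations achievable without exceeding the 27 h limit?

86

Density check — patch-clamp session 3.47, electrophysiology block 3.44, cryo-EM session 2.94, Raman mapping 2.75 are the best per h.
Greedy by ratio would take patch-clamp session + Raman mapping + flow-cytometry panel: 26 h used, total 83.
The 7 h tied up in Raman mapping and flow-cytometry panel is better spent on confocal imaging — total rises to 86 (27 h).
That's the maximum — no swap from here does better than 86.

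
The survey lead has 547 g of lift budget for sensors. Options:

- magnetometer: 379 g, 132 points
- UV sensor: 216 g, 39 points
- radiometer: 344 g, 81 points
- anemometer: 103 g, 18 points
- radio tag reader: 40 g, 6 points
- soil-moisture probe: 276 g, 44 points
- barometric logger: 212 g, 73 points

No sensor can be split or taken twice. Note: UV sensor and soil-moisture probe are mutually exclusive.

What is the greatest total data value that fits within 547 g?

156

Taking magnetometer + anemometer + radio tag reader: 522 g used, 156 in data value.
Next best is magnetometer + anemometer at 150 (482 g) — short by 6.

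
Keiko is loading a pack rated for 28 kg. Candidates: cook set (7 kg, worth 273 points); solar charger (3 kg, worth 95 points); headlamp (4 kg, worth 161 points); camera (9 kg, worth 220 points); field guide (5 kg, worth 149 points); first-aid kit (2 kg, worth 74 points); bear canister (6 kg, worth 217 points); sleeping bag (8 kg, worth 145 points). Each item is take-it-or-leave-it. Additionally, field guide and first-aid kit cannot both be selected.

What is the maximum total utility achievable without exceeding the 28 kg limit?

945

Cook set + headlamp + camera + first-aid kit + bear canister uses 28 of the 28 kg and totals 945.
The closest alternative, cook set + solar charger + headlamp + camera + field guide, reaches only 898.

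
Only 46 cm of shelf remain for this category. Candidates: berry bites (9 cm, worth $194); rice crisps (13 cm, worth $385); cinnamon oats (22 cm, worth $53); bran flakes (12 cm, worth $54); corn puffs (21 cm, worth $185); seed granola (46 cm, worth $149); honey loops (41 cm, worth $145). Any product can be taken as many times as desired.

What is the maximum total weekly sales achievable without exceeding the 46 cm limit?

Density check — rice crisps 29.62, berry bites 21.56, corn puffs 8.81 are the best per cm.
Taking the top-ratio products first gives 3×rice crisps for 1155 (39 cm).
Replace rice crisps with 2×berry bites: the trade gains 3 net, giving 1158 at 44 cm.

1158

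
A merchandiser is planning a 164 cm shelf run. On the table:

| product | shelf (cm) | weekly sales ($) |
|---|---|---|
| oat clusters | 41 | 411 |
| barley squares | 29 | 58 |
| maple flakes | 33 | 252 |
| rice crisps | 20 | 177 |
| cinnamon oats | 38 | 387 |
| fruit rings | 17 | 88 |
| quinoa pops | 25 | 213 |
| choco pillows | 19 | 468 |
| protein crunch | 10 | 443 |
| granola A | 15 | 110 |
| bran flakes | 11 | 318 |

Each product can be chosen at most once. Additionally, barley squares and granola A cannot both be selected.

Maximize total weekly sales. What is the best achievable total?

2417

Ranking by ratio (weekly sales/cm): protein crunch 44.30, bran flakes 28.91, choco pillows 24.63.
Taking oat clusters + rice crisps + cinnamon oats + quinoa pops + choco pillows + protein crunch + bran flakes: 164 cm used, 2417 in weekly sales.
An exhaustive check of the 2048 subsets confirms 2417.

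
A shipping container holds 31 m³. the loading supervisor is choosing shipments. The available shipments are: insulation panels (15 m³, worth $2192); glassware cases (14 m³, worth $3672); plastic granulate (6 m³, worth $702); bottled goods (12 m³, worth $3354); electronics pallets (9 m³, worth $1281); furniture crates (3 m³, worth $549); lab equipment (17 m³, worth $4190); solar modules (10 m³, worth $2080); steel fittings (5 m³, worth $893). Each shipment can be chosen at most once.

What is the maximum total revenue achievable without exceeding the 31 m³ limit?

7919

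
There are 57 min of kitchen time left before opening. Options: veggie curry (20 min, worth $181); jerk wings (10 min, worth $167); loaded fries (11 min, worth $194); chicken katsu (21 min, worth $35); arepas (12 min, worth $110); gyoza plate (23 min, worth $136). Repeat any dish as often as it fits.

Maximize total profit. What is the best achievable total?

970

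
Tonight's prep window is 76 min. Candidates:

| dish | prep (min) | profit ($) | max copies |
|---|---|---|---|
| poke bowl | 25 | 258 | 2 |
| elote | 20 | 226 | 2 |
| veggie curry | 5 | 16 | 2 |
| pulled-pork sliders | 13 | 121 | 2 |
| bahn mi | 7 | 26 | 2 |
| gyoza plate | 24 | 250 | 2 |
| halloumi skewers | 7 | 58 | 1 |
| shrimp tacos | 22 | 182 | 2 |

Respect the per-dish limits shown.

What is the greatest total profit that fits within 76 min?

Greedy by ratio would take 2×elote + veggie curry + gyoza plate + halloumi skewers: 76 min used, total 776.
Dropping elote and veggie curry frees 25 min; slotting in poke bowl (25 min) lifts the total to 792 at 76 min.
That's the maximum — no swap from here does better than 792.

792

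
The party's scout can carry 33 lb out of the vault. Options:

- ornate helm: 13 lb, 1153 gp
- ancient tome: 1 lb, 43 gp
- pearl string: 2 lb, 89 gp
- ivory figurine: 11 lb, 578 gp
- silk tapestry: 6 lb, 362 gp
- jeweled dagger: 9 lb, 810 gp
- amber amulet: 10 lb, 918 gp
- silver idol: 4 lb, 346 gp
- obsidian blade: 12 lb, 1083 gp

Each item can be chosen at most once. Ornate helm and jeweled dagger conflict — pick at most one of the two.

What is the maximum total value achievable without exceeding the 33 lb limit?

2900

Best packing: pearl string + jeweled dagger + amber amulet + obsidian blade — 33 lb, 2900 total.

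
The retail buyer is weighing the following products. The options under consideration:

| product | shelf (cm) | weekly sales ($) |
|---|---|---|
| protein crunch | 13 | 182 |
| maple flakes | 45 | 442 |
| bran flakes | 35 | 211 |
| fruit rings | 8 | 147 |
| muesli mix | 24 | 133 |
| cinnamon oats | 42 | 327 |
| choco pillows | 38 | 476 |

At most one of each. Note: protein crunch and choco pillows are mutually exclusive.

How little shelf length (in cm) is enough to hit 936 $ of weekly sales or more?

88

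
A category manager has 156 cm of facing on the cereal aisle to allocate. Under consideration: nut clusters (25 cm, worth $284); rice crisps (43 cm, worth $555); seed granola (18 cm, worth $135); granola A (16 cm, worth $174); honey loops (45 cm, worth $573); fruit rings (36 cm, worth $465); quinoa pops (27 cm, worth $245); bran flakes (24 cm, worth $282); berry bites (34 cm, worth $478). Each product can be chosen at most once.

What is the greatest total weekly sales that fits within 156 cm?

Density check — berry bites 14.06, fruit rings 12.92, rice crisps 12.91, honey loops 12.73 are the best per cm.
Greedy by ratio would take rice crisps + granola A + fruit rings + bran flakes + berry bites: 153 cm used, total 1954.
Replace rice crisps and bran flakes with nut clusters + honey loops: the trade gains 20 net, giving 1974 at 156 cm.

1974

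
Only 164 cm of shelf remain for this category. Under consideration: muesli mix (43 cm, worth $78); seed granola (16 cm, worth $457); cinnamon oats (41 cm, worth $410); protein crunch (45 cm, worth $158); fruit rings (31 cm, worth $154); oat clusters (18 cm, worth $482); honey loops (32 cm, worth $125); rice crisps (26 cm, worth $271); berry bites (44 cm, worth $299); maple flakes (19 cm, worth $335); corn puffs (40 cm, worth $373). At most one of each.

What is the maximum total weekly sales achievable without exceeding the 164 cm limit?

2328

Seed granola + cinnamon oats + oat clusters + rice crisps + maple flakes + corn puffs uses 160 of the 164 cm and totals 2328.
An exhaustive check of the 2048 subsets confirms 2328.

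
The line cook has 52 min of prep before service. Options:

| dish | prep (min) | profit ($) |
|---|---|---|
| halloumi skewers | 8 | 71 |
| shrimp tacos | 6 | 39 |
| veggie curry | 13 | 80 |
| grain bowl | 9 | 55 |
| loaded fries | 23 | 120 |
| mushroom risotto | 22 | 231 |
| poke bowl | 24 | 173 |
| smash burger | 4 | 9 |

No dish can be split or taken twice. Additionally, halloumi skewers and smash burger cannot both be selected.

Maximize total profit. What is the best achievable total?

443

Taking the top-ratio dishes first gives halloumi skewers + shrimp tacos + veggie curry + mushroom risotto for 421 (49 min).
The 21 min tied up in halloumi skewers and veggie curry is better spent on poke bowl — total rises to 443 (52 min).
No other feasible combination exceeds 443.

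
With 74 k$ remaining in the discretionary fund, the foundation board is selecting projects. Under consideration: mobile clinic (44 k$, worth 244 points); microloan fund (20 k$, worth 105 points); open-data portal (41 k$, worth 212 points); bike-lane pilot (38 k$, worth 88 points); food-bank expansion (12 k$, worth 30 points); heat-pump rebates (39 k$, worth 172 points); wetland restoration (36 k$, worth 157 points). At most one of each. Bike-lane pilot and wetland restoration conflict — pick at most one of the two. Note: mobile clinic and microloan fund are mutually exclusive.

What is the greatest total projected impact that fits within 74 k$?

Microloan fund + open-data portal + food-bank expansion uses 73 of the 74 k$ and totals 347.
The spare 1 k$ is too small for any remaining project, and no feasible exchange beats 347.

347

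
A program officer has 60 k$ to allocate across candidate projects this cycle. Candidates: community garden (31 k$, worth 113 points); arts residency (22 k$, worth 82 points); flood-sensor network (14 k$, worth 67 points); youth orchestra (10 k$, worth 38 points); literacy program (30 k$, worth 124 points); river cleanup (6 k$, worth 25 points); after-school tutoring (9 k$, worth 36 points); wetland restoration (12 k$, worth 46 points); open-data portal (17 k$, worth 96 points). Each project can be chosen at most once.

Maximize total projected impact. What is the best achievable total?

Greedy by ratio would take flood-sensor network + river cleanup + after-school tutoring + wetland restoration + open-data portal: 58 k$ used, total 270.
Dropping after-school tutoring frees 9 k$; slotting in youth orchestra (10 k$) lifts the total to 272 at 59 k$.
Runner-up arts residency + flood-sensor network + river cleanup + open-data portal tops out at 270.

272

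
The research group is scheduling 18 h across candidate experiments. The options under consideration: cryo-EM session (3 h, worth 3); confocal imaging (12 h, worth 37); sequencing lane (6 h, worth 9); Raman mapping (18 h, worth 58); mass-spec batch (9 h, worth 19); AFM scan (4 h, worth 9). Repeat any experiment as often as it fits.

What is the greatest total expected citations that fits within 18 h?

Best packing: Raman mapping — 18 h, 58 total.
Nothing else within 18 h beats 58.

58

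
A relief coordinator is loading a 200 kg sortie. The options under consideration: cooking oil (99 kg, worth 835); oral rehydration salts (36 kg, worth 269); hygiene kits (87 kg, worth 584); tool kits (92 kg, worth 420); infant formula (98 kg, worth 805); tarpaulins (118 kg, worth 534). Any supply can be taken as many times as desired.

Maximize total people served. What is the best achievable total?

1670

Best packing: 2×cooking oil — 198 kg, 1670 total.
No other feasible combination exceeds 1670.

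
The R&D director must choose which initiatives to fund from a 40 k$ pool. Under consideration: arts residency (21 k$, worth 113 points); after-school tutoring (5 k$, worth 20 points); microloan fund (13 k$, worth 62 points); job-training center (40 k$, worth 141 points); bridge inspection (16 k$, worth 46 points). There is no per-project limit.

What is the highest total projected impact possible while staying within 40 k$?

Best packing: arts residency + after-school tutoring + microloan fund — 39 k$, 195 total.
The spare 1 k$ is too small for any remaining project, and no exchange beats 195.

195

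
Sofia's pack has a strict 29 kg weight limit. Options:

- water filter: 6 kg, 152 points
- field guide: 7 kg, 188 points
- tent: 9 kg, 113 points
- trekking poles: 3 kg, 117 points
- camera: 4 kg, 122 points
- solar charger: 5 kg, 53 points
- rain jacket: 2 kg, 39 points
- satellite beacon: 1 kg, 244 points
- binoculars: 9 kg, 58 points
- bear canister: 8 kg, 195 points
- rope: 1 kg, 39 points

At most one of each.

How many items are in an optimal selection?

6

The maximum utility within 29 kg is 1018.
For example water filter + field guide + trekking poles + camera + satellite beacon + bear canister achieves it, using 29 kg.
Every optimal selection uses 6 items.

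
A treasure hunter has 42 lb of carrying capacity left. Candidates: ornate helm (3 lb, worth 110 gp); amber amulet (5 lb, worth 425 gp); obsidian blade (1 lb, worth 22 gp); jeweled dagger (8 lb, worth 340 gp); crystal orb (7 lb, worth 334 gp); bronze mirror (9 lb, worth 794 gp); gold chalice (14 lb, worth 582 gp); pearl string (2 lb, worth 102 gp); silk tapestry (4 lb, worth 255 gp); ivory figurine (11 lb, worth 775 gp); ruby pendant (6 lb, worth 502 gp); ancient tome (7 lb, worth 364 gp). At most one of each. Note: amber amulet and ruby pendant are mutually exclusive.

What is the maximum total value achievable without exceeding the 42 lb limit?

2902

Taking ornate helm + bronze mirror + pearl string + silk tapestry + ivory figurine + ruby pendant + ancient tome: 42 lb used, 2902 in value.
Next best is ornate helm + crystal orb + bronze mirror + pearl string + silk tapestry + ivory figurine + ruby pendant at 2872 (42 lb) — short by 30.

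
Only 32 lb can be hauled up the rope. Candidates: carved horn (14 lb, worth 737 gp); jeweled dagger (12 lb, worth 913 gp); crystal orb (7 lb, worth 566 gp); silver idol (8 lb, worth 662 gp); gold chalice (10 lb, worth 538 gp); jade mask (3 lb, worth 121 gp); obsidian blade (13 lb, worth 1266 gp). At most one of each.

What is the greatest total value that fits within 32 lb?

The ratio heuristic lands on crystal orb + silver idol + jade mask + obsidian blade (2615) but leaves 1 lb idle.
Replace silver idol and jade mask with jeweled dagger: the trade gains 130 net, giving 2745 at 32 lb.

2745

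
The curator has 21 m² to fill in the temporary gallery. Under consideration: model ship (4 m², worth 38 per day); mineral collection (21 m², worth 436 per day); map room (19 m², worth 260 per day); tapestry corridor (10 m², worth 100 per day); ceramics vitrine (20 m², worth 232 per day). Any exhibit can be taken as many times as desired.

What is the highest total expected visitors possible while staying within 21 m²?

436

By expected visitors per m²: mineral collection 20.76, map room 13.68, ceramics vitrine 11.60, tapestry corridor 10.00 lead.
Mineral collection uses 21 of the 21 m² and totals 436.
No other feasible combination exceeds 436.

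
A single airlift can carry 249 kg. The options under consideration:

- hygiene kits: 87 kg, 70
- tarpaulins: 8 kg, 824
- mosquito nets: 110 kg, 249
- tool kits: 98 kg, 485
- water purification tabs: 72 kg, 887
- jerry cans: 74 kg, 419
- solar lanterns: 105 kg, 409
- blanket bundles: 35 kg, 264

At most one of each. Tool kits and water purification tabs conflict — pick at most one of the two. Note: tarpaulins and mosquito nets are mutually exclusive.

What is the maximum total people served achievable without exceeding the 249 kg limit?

Best packing: tarpaulins + water purification tabs + jerry cans + blanket bundles — 189 kg, 2394 total.

2394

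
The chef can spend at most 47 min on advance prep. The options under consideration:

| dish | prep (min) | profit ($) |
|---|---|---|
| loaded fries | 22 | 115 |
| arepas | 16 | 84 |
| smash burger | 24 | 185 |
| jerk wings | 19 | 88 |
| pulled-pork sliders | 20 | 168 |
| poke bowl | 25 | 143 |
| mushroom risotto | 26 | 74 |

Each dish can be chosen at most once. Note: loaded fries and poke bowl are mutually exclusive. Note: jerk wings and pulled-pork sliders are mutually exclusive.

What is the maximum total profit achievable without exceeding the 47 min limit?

Ranking by ratio (profit/min): pulled-pork sliders 8.40, smash burger 7.71, poke bowl 5.72.
The ratio ordering already packs tightly: smash burger + pulled-pork sliders, 44 min, 353.
No other feasible combination exceeds 353.

353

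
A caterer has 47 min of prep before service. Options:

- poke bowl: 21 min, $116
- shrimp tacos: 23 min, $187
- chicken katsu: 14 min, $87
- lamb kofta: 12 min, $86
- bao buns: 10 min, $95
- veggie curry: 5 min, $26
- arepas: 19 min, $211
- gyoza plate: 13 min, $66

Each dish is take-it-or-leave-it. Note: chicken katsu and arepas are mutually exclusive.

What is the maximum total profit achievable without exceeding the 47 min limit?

Taking the top-ratio dishes first gives lamb kofta + bao buns + veggie curry + arepas for 418 (46 min).
The 22 min tied up in lamb kofta and bao buns is better spent on shrimp tacos — total rises to 424 (47 min).
Next best is lamb kofta + bao buns + veggie curry + arepas at 418 (46 min) — short by 6.

424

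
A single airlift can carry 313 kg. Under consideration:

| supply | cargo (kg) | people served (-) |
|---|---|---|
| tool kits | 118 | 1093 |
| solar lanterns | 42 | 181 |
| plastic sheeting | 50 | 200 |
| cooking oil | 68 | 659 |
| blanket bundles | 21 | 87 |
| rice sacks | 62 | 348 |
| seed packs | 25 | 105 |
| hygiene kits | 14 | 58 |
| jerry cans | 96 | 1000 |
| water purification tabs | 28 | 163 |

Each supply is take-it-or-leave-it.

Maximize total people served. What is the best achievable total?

2915

Best packing: tool kits + cooking oil + jerry cans + water purification tabs — 310 kg, 2915 total.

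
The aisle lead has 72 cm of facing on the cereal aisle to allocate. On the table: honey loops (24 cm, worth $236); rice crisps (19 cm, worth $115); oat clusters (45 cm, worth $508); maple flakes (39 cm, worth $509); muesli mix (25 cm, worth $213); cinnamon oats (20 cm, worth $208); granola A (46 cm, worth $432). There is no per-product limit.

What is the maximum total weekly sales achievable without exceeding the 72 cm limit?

745

Ranking by ratio (weekly sales/cm): maple flakes 13.05, oat clusters 11.29, cinnamon oats 10.40.
Filling by ratio: maple flakes + cinnamon oats for 717, with 13 cm left unused.
The 20 cm tied up in cinnamon oats is better spent on honey loops — total rises to 745 (63 cm).
No other feasible combination exceeds 745.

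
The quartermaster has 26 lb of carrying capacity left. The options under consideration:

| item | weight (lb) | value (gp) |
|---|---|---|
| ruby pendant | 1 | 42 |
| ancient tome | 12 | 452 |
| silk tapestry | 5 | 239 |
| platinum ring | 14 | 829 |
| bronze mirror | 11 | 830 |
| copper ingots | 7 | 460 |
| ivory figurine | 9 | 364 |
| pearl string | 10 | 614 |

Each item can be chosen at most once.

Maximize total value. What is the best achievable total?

1701

Density check — bronze mirror 75.45, copper ingots 65.71, pearl string 61.40 are the best per lb.
Filling by ratio: ruby pendant + silk tapestry + bronze mirror + copper ingots for 1571, with 2 lb left unused.
The 12 lb tied up in silk tapestry and copper ingots is better spent on platinum ring — total rises to 1701 (26 lb).
No other feasible combination exceeds 1701.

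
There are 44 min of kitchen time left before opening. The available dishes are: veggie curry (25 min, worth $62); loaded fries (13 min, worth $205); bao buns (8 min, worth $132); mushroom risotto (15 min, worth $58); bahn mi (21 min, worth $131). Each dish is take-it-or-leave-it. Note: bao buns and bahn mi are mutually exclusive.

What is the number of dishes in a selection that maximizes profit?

3

Optimal total is 395.
One optimal bundle: loaded fries + bao buns + mushroom risotto (36 min).
All optima have 3 dishes.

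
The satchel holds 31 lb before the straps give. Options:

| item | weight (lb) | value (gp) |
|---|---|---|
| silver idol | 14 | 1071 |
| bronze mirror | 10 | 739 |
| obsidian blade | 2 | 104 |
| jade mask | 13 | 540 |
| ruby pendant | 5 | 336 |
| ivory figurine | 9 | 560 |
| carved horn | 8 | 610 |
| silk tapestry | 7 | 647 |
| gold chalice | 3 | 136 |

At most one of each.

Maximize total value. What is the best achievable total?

2457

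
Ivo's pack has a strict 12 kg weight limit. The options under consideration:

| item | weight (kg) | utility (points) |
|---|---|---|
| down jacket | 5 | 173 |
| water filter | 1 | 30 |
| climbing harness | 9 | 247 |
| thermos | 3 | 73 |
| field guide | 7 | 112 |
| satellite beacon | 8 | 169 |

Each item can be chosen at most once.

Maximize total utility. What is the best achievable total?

By utility per kg: down jacket 34.60, water filter 30.00, climbing harness 27.44 lead.
A density-first pass picks down jacket + water filter + thermos — 276 at 9 kg.
Replace down jacket and water filter with climbing harness: the trade gains 44 net, giving 320 at 12 kg.
Next best is down jacket + field guide at 285 (12 kg) — short by 35.

320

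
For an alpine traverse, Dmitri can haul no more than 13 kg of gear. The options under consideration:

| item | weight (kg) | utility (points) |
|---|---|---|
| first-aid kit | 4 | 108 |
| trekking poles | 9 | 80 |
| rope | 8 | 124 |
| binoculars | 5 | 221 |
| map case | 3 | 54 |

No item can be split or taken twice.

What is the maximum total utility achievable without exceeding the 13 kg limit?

Ranking by ratio (utility/kg): binoculars 44.20, first-aid kit 27.00, map case 18.00.
The ratio ordering already packs tightly: first-aid kit + binoculars + map case, 12 kg, 383.

383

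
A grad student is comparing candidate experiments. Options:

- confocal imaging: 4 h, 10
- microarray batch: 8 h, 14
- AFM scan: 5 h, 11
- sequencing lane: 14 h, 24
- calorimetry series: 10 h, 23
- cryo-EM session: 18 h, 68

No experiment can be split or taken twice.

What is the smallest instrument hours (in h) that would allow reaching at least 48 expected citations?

18

Look for the lowest-instrument combination reaching 48.
cryo-EM session: 68 expected citations at 18 h.
No combination under 18 h hits 48.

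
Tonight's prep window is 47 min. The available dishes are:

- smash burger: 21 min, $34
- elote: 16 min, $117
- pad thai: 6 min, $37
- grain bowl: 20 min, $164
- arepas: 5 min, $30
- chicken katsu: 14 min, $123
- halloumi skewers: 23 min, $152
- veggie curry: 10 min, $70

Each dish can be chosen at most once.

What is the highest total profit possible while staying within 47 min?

Best packing: grain bowl + chicken katsu + veggie curry — 44 min, 357 total.
The closest alternative, pad thai + grain bowl + arepas + chicken katsu, reaches only 354.

357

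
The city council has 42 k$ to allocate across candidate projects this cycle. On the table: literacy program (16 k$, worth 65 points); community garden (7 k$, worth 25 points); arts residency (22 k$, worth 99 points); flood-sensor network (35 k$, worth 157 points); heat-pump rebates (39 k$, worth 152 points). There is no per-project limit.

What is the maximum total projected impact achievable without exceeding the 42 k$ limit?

182

Ranking by ratio (projected impact/k$): arts residency 4.50, flood-sensor network 4.49, literacy program 4.06.
Filling by ratio: literacy program + arts residency for 164, with 4 k$ left unused.
Replace literacy program and arts residency with community garden + flood-sensor network: the trade gains 18 net, giving 182 at 42 k$.
No other feasible combination exceeds 182.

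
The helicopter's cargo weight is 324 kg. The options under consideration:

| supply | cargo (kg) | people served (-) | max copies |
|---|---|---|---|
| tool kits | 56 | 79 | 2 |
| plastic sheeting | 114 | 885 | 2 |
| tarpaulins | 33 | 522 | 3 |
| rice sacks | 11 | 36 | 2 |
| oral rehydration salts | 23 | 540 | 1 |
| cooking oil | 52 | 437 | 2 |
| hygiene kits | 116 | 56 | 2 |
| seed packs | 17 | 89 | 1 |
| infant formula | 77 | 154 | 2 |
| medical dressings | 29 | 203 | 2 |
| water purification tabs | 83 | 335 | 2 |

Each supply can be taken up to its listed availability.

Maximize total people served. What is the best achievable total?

3631

Taking the top-ratio supplies first gives 3×tarpaulins + 2×rice sacks + oral rehydration salts + 2×cooking oil + seed packs + 2×medical dressings for 3547 (323 kg).
Reworking the packing: plastic sheeting + 3×tarpaulins + oral rehydration salts + cooking oil + medical dressings uses 317 kg and improves the total to 3631.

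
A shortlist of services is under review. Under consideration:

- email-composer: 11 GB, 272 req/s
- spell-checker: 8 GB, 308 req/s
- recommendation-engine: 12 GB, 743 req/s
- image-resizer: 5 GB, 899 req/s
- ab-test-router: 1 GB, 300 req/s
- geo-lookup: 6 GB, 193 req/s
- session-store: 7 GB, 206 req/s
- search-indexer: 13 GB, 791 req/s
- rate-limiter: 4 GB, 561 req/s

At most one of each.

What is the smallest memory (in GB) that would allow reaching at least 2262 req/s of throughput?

22

Look for the lowest-memory combination reaching 2262.
Taking recommendation-engine + image-resizer + ab-test-router + rate-limiter gives 2503 (≥ 2262) for 22 GB.
No combination under 22 GB hits 2262.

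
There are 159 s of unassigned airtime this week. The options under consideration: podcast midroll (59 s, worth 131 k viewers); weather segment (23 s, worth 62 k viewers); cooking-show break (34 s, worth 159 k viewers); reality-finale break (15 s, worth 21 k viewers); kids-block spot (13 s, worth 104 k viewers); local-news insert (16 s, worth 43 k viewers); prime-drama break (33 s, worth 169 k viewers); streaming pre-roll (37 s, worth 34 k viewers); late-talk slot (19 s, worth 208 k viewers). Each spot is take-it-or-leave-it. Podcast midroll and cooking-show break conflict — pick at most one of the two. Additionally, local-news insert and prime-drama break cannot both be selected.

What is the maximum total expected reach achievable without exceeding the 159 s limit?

Weather segment + cooking-show break + kids-block spot + prime-drama break + streaming pre-roll + late-talk slot uses 159 of the 159 s and totals 736.
Next best is weather segment + cooking-show break + reality-finale break + kids-block spot + prime-drama break + late-talk slot at 723 (137 s) — short by 13.

736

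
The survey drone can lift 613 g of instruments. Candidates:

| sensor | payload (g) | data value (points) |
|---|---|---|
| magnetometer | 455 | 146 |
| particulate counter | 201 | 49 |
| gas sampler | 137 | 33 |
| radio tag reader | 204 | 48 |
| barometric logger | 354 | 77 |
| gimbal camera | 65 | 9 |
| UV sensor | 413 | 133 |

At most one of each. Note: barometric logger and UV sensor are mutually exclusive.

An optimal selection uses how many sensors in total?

The maximum data value within 613 g is 179.
magnetometer + gas sampler hits 179 at 592 g.
Any selection reaching 179 contains exactly 2 sensors.

2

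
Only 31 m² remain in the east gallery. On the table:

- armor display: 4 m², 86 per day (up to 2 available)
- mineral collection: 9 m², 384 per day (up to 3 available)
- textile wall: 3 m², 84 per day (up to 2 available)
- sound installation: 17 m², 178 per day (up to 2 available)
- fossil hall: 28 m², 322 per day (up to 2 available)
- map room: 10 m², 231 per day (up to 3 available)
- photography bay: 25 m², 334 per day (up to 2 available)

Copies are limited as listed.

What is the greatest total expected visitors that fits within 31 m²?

Density check — mineral collection 42.67, textile wall 28.00, map room 23.10, armor display 21.50 are the best per m².
Taking the top-ratio exhibits first gives 3×mineral collection + textile wall for 1236 (30 m²).
The 3 m² tied up in textile wall is better spent on armor display — total rises to 1238 (31 m²).
Nothing else within 31 m² beats 1238.

1238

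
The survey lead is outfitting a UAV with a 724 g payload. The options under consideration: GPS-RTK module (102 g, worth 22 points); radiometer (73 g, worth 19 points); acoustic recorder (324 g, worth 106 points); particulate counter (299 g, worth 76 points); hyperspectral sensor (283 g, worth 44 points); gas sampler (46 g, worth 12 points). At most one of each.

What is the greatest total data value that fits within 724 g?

Density check — acoustic recorder 0.33, gas sampler 0.26, radiometer 0.26 are the best per g.
The ratio heuristic lands on GPS-RTK module + radiometer + acoustic recorder + gas sampler (159) but leaves 179 g idle.
The 148 g tied up in GPS-RTK module and gas sampler is better spent on particulate counter — total rises to 201 (696 g).
That's the maximum — no swap from here does better than 201.

201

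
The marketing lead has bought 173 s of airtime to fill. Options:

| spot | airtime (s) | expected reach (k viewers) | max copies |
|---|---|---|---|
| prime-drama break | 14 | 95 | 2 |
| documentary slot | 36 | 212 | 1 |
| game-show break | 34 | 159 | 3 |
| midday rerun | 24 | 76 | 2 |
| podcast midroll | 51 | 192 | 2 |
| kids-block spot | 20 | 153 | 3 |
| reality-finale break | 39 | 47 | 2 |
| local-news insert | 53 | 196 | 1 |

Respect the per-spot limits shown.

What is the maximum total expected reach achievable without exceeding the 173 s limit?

1026

Density check — kids-block spot 7.65, prime-drama break 6.79, documentary slot 5.89 are the best per s.
Greedy by ratio would take 2×prime-drama break + documentary slot + game-show break + 3×kids-block spot: 158 s used, total 1020.
Dropping kids-block spot frees 20 s; slotting in game-show break (34 s) lifts the total to 1026 at 172 s.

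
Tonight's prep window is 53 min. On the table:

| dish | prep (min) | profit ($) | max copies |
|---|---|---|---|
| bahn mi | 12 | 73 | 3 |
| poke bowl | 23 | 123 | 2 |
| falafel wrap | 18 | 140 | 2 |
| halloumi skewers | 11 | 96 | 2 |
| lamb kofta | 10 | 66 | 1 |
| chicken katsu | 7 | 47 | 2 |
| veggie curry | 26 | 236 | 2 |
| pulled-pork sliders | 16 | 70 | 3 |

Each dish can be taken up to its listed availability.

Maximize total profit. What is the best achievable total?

472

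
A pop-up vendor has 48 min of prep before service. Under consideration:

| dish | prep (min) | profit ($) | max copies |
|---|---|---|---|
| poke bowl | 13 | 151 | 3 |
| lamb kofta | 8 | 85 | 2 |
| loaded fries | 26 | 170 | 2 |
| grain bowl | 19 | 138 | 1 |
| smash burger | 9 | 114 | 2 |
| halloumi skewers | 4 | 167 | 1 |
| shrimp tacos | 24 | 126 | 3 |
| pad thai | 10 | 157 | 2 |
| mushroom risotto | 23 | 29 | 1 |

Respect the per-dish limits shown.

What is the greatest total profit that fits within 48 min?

746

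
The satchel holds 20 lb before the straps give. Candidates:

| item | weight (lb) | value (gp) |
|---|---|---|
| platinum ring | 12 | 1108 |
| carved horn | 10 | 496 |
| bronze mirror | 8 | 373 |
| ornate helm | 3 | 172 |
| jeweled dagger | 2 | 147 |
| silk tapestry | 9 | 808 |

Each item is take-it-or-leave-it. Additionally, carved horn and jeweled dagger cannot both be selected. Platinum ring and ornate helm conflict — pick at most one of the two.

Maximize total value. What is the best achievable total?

Best packing: platinum ring + bronze mirror — 20 lb, 1481 total.
Next best is bronze mirror + ornate helm + silk tapestry at 1353 (20 lb) — short by 128.

1481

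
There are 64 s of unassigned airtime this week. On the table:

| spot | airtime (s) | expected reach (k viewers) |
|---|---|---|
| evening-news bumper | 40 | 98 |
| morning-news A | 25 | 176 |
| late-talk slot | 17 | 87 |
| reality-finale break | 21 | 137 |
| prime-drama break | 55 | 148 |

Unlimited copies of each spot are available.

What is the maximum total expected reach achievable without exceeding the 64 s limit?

411

The ratio heuristic lands on 2×morning-news A (352) but leaves 14 s idle.
Dropping 2×morning-news A frees 50 s; slotting in 3×reality-finale break (63 s) lifts the total to 411 at 63 s.
The spare 1 s is too small for any remaining spot, and no exchange beats 411.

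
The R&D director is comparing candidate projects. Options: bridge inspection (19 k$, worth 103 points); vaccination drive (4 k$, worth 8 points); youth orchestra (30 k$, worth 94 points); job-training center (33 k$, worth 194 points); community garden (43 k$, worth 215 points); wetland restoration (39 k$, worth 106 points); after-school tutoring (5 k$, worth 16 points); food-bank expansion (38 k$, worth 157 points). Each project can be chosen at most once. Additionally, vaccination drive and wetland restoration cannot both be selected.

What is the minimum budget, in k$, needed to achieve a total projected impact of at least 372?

Look for the lowest-budget combination reaching 372.
job-training center + community garden reaches 409 using 76 k$.
No combination under 76 k$ hits 372.

76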